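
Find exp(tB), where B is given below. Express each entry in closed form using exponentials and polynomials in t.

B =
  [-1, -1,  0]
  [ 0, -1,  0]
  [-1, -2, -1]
e^{tB} =
  [exp(-t), -t*exp(-t), 0]
  [0, exp(-t), 0]
  [-t*exp(-t), t^2*exp(-t)/2 - 2*t*exp(-t), exp(-t)]

Strategy: write B = P · J · P⁻¹ where J is a Jordan canonical form, so e^{tB} = P · e^{tJ} · P⁻¹, and e^{tJ} can be computed block-by-block.

B has Jordan form
J =
  [-1,  1,  0]
  [ 0, -1,  1]
  [ 0,  0, -1]
(up to reordering of blocks).

Per-block formulas:
  For a 3×3 Jordan block J_3(-1): exp(t · J_3(-1)) = e^(-1t)·(I + t·N + (t^2/2)·N^2), where N is the 3×3 nilpotent shift.

After assembling e^{tJ} and conjugating by P, we get:

e^{tB} =
  [exp(-t), -t*exp(-t), 0]
  [0, exp(-t), 0]
  [-t*exp(-t), t^2*exp(-t)/2 - 2*t*exp(-t), exp(-t)]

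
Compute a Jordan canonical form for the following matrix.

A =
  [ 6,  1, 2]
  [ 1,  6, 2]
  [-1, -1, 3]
J_2(5) ⊕ J_1(5)

The characteristic polynomial is
  det(x·I − A) = x^3 - 15*x^2 + 75*x - 125 = (x - 5)^3

Eigenvalues and multiplicities (the geometric multiplicity of λ is n − rank(A − λI), which equals the number of Jordan blocks for λ):
  λ = 5: algebraic multiplicity = 3, geometric multiplicity = 2

Determining the block sizes for each eigenvalue:
  λ = 5: 2 blocks summing to 3 forces exactly one block of size 2 and the rest size 1 → block sizes [2, 1]

Assembling the blocks gives a Jordan form
J =
  [5, 1, 0]
  [0, 5, 0]
  [0, 0, 5]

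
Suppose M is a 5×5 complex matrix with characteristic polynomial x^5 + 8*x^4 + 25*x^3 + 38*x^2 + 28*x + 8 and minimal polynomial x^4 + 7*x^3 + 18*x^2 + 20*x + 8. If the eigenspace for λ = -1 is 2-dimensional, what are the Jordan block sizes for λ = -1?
Block sizes for λ = -1: [1, 1]

Step 1 — from the characteristic polynomial, algebraic multiplicity of λ = -1 is 2. From dim ker(M − (-1)·I) = 2, there are exactly 2 Jordan blocks for λ = -1.
Step 2 — from the minimal polynomial, the factor (x + 1) tells us the largest block for λ = -1 has size 1.
Step 3 — with total size 2, 2 blocks, and largest block 1, the block sizes (in nonincreasing order) are [1, 1].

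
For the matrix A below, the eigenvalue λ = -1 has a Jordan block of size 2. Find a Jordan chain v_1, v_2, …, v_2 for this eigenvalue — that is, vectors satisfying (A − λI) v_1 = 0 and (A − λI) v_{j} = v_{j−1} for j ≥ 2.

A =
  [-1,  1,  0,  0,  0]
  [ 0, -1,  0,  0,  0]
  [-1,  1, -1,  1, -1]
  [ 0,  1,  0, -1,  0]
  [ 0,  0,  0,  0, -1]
A Jordan chain for λ = -1 of length 2:
v_1 = (0, 0, -1, 0, 0)ᵀ
v_2 = (1, 0, 0, 0, 0)ᵀ

Let N = A − (-1)·I. We want v_2 with N^2 v_2 = 0 but N^1 v_2 ≠ 0; then v_{j-1} := N · v_j for j = 2, …, 2.

Pick v_2 = (1, 0, 0, 0, 0)ᵀ.
Then v_1 = N · v_2 = (0, 0, -1, 0, 0)ᵀ.

Sanity check: (A − (-1)·I) v_1 = (0, 0, 0, 0, 0)ᵀ = 0. ✓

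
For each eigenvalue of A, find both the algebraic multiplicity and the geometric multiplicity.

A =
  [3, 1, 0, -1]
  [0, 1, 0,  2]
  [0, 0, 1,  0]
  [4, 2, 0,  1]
λ = 1: alg = 3, geom = 2; λ = 3: alg = 1, geom = 1

Step 1 — factor the characteristic polynomial to read off the algebraic multiplicities:
  χ_A(x) = (x - 3)*(x - 1)^3

Step 2 — compute geometric multiplicities via the rank-nullity identity g(λ) = n − rank(A − λI):
  rank(A − (1)·I) = 2, so dim ker(A − (1)·I) = n − 2 = 2
  rank(A − (3)·I) = 3, so dim ker(A − (3)·I) = n − 3 = 1

Summary:
  λ = 1: algebraic multiplicity = 3, geometric multiplicity = 2
  λ = 3: algebraic multiplicity = 1, geometric multiplicity = 1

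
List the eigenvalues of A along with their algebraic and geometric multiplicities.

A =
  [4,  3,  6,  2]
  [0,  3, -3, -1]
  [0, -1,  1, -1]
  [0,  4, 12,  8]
λ = 4: alg = 4, geom = 2

Step 1 — factor the characteristic polynomial to read off the algebraic multiplicities:
  χ_A(x) = (x - 4)^4

Step 2 — compute geometric multiplicities via the rank-nullity identity g(λ) = n − rank(A − λI):
  rank(A − (4)·I) = 2, so dim ker(A − (4)·I) = n − 2 = 2

Summary:
  λ = 4: algebraic multiplicity = 4, geometric multiplicity = 2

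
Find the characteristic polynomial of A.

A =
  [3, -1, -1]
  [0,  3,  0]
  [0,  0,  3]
x^3 - 9*x^2 + 27*x - 27

Expanding det(x·I − A) (e.g. by cofactor expansion or by noting that A is similar to its Jordan form J, which has the same characteristic polynomial as A) gives
  χ_A(x) = x^3 - 9*x^2 + 27*x - 27
which factors as (x - 3)^3. The eigenvalues (with algebraic multiplicities) are λ = 3 with multiplicity 3.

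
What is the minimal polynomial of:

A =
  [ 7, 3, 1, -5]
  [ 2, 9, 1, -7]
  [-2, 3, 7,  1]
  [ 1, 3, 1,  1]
x^3 - 18*x^2 + 108*x - 216

The characteristic polynomial is χ_A(x) = (x - 6)^4, so the eigenvalues are known. The minimal polynomial is
  m_A(x) = Π_λ (x − λ)^{k_λ}
where k_λ is the size of the *largest* Jordan block for λ (equivalently, the smallest k with (A − λI)^k v = 0 for every generalised eigenvector v of λ).

  λ = 6: largest Jordan block has size 3, contributing (x − 6)^3

So m_A(x) = (x - 6)^3 = x^3 - 18*x^2 + 108*x - 216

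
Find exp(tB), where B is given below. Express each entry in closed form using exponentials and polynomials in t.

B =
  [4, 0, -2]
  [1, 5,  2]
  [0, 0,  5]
e^{tB} =
  [exp(4*t), 0, -2*exp(5*t) + 2*exp(4*t)]
  [exp(5*t) - exp(4*t), exp(5*t), 2*exp(5*t) - 2*exp(4*t)]
  [0, 0, exp(5*t)]

Strategy: write B = P · J · P⁻¹ where J is a Jordan canonical form, so e^{tB} = P · e^{tJ} · P⁻¹, and e^{tJ} can be computed block-by-block.

B has Jordan form
J =
  [4, 0, 0]
  [0, 5, 0]
  [0, 0, 5]
(up to reordering of blocks).

Per-block formulas:
  For a 1×1 block at λ = 4: exp(t · [4]) = [e^(4t)].
  For a 1×1 block at λ = 5: exp(t · [5]) = [e^(5t)].

After assembling e^{tJ} and conjugating by P, we get:

e^{tB} =
  [exp(4*t), 0, -2*exp(5*t) + 2*exp(4*t)]
  [exp(5*t) - exp(4*t), exp(5*t), 2*exp(5*t) - 2*exp(4*t)]
  [0, 0, exp(5*t)]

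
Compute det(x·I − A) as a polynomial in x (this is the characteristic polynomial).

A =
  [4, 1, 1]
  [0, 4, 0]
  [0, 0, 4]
x^3 - 12*x^2 + 48*x - 64

Expanding det(x·I − A) (e.g. by cofactor expansion or by noting that A is similar to its Jordan form J, which has the same characteristic polynomial as A) gives
  χ_A(x) = x^3 - 12*x^2 + 48*x - 64
which factors as (x - 4)^3. The eigenvalues (with algebraic multiplicities) are λ = 4 with multiplicity 3.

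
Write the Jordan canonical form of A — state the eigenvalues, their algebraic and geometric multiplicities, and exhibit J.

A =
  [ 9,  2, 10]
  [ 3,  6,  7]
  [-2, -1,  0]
J_3(5)

The characteristic polynomial is
  det(x·I − A) = x^3 - 15*x^2 + 75*x - 125 = (x - 5)^3

Eigenvalues and multiplicities (the geometric multiplicity of λ is n − rank(A − λI), which equals the number of Jordan blocks for λ):
  λ = 5: algebraic multiplicity = 3, geometric multiplicity = 1

Determining the block sizes for each eigenvalue:
  λ = 5: one block (gm = 1), so the single block has size am = 3 → block sizes [3]

Assembling the blocks gives a Jordan form
J =
  [5, 1, 0]
  [0, 5, 1]
  [0, 0, 5]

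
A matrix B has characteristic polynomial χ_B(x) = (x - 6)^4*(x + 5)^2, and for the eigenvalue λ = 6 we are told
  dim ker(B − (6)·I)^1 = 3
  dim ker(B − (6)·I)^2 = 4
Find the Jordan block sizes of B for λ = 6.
Block sizes for λ = 6: [2, 1, 1]

From the dimensions of kernels of powers, the number of Jordan blocks of size at least j is d_j − d_{j−1} where d_j = dim ker(N^j) (with d_0 = 0). Computing the differences gives [3, 1].
The number of blocks of size exactly k is (#blocks of size ≥ k) − (#blocks of size ≥ k + 1), so the partition is: 2 block(s) of size 1, 1 block(s) of size 2.
In nonincreasing order the block sizes are [2, 1, 1].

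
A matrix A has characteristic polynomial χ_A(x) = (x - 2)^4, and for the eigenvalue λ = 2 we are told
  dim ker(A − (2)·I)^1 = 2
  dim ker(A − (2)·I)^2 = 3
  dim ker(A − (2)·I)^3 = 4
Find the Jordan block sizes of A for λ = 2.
Block sizes for λ = 2: [3, 1]

From the dimensions of kernels of powers, the number of Jordan blocks of size at least j is d_j − d_{j−1} where d_j = dim ker(N^j) (with d_0 = 0). Computing the differences gives [2, 1, 1].
The number of blocks of size exactly k is (#blocks of size ≥ k) − (#blocks of size ≥ k + 1), so the partition is: 1 block(s) of size 1, 1 block(s) of size 3.
In nonincreasing order the block sizes are [3, 1].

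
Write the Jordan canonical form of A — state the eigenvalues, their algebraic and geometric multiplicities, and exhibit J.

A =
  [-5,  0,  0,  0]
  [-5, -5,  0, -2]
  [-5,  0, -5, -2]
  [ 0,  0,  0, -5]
J_2(-5) ⊕ J_1(-5) ⊕ J_1(-5)

The characteristic polynomial is
  det(x·I − A) = x^4 + 20*x^3 + 150*x^2 + 500*x + 625 = (x + 5)^4

Eigenvalues and multiplicities (the geometric multiplicity of λ is n − rank(A − λI), which equals the number of Jordan blocks for λ):
  λ = -5: algebraic multiplicity = 4, geometric multiplicity = 3

Determining the block sizes for each eigenvalue:
  λ = -5: 3 blocks summing to 4 forces exactly one block of size 2 and the rest size 1 → block sizes [2, 1, 1]

Assembling the blocks gives a Jordan form
J =
  [-5,  1,  0,  0]
  [ 0, -5,  0,  0]
  [ 0,  0, -5,  0]
  [ 0,  0,  0, -5]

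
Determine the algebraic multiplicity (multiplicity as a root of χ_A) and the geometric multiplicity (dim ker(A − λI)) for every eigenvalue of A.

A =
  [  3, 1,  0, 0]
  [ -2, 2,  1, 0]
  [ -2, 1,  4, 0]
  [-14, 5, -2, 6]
λ = 3: alg = 3, geom = 1; λ = 6: alg = 1, geom = 1

Step 1 — factor the characteristic polynomial to read off the algebraic multiplicities:
  χ_A(x) = (x - 6)*(x - 3)^3

Step 2 — compute geometric multiplicities via the rank-nullity identity g(λ) = n − rank(A − λI):
  rank(A − (3)·I) = 3, so dim ker(A − (3)·I) = n − 3 = 1
  rank(A − (6)·I) = 3, so dim ker(A − (6)·I) = n − 3 = 1

Summary:
  λ = 3: algebraic multiplicity = 3, geometric multiplicity = 1
  λ = 6: algebraic multiplicity = 1, geometric multiplicity = 1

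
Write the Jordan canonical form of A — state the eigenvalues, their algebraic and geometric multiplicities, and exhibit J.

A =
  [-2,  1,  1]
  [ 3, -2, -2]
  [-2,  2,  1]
J_3(-1)

The characteristic polynomial is
  det(x·I − A) = x^3 + 3*x^2 + 3*x + 1 = (x + 1)^3

Eigenvalues and multiplicities (the geometric multiplicity of λ is n − rank(A − λI), which equals the number of Jordan blocks for λ):
  λ = -1: algebraic multiplicity = 3, geometric multiplicity = 1

Determining the block sizes for each eigenvalue:
  λ = -1: one block (gm = 1), so the single block has size am = 3 → block sizes [3]

Assembling the blocks gives a Jordan form
J =
  [-1,  1,  0]
  [ 0, -1,  1]
  [ 0,  0, -1]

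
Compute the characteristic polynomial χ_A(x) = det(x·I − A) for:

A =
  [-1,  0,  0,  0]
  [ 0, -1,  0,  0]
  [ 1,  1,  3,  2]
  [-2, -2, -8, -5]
x^4 + 4*x^3 + 6*x^2 + 4*x + 1

Expanding det(x·I − A) (e.g. by cofactor expansion or by noting that A is similar to its Jordan form J, which has the same characteristic polynomial as A) gives
  χ_A(x) = x^4 + 4*x^3 + 6*x^2 + 4*x + 1
which factors as (x + 1)^4. The eigenvalues (with algebraic multiplicities) are λ = -1 with multiplicity 4.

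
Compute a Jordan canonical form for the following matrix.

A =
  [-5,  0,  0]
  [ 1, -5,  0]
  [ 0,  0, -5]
J_2(-5) ⊕ J_1(-5)

The characteristic polynomial is
  det(x·I − A) = x^3 + 15*x^2 + 75*x + 125 = (x + 5)^3

Eigenvalues and multiplicities (the geometric multiplicity of λ is n − rank(A − λI), which equals the number of Jordan blocks for λ):
  λ = -5: algebraic multiplicity = 3, geometric multiplicity = 2

Determining the block sizes for each eigenvalue:
  λ = -5: 2 blocks summing to 3 forces exactly one block of size 2 and the rest size 1 → block sizes [2, 1]

Assembling the blocks gives a Jordan form
J =
  [-5,  1,  0]
  [ 0, -5,  0]
  [ 0,  0, -5]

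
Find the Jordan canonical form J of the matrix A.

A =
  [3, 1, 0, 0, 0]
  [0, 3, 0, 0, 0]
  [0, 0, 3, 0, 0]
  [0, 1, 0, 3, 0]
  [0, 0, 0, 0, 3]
J_2(3) ⊕ J_1(3) ⊕ J_1(3) ⊕ J_1(3)

The characteristic polynomial is
  det(x·I − A) = x^5 - 15*x^4 + 90*x^3 - 270*x^2 + 405*x - 243 = (x - 3)^5

Eigenvalues and multiplicities (the geometric multiplicity of λ is n − rank(A − λI), which equals the number of Jordan blocks for λ):
  λ = 3: algebraic multiplicity = 5, geometric multiplicity = 4

Determining the block sizes for each eigenvalue:
  λ = 3: 4 blocks summing to 5 forces exactly one block of size 2 and the rest size 1 → block sizes [2, 1, 1, 1]

Assembling the blocks gives a Jordan form
J =
  [3, 1, 0, 0, 0]
  [0, 3, 0, 0, 0]
  [0, 0, 3, 0, 0]
  [0, 0, 0, 3, 0]
  [0, 0, 0, 0, 3]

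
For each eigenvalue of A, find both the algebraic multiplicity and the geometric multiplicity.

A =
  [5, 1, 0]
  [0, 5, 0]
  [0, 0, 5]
λ = 5: alg = 3, geom = 2

Step 1 — factor the characteristic polynomial to read off the algebraic multiplicities:
  χ_A(x) = (x - 5)^3

Step 2 — compute geometric multiplicities via the rank-nullity identity g(λ) = n − rank(A − λI):
  rank(A − (5)·I) = 1, so dim ker(A − (5)·I) = n − 1 = 2

Summary:
  λ = 5: algebraic multiplicity = 3, geometric multiplicity = 2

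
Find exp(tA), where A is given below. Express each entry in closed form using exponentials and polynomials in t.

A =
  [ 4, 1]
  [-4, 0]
e^{tA} =
  [2*t*exp(2*t) + exp(2*t), t*exp(2*t)]
  [-4*t*exp(2*t), -2*t*exp(2*t) + exp(2*t)]

Strategy: write A = P · J · P⁻¹ where J is a Jordan canonical form, so e^{tA} = P · e^{tJ} · P⁻¹, and e^{tJ} can be computed block-by-block.

A has Jordan form
J =
  [2, 1]
  [0, 2]
(up to reordering of blocks).

Per-block formulas:
  For a 2×2 Jordan block J_2(2): exp(t · J_2(2)) = e^(2t)·(I + t·N), where N is the 2×2 nilpotent shift.

After assembling e^{tJ} and conjugating by P, we get:

e^{tA} =
  [2*t*exp(2*t) + exp(2*t), t*exp(2*t)]
  [-4*t*exp(2*t), -2*t*exp(2*t) + exp(2*t)]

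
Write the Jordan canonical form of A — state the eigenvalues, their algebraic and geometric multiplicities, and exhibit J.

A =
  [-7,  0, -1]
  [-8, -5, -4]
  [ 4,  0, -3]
J_2(-5) ⊕ J_1(-5)

The characteristic polynomial is
  det(x·I − A) = x^3 + 15*x^2 + 75*x + 125 = (x + 5)^3

Eigenvalues and multiplicities (the geometric multiplicity of λ is n − rank(A − λI), which equals the number of Jordan blocks for λ):
  λ = -5: algebraic multiplicity = 3, geometric multiplicity = 2

Determining the block sizes for each eigenvalue:
  λ = -5: 2 blocks summing to 3 forces exactly one block of size 2 and the rest size 1 → block sizes [2, 1]

Assembling the blocks gives a Jordan form
J =
  [-5,  1,  0]
  [ 0, -5,  0]
  [ 0,  0, -5]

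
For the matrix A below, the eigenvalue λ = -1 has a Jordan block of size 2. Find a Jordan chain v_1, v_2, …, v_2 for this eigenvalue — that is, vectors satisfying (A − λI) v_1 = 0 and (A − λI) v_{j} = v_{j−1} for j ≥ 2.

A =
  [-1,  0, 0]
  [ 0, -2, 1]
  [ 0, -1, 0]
A Jordan chain for λ = -1 of length 2:
v_1 = (0, -1, -1)ᵀ
v_2 = (0, 1, 0)ᵀ

Let N = A − (-1)·I. We want v_2 with N^2 v_2 = 0 but N^1 v_2 ≠ 0; then v_{j-1} := N · v_j for j = 2, …, 2.

Pick v_2 = (0, 1, 0)ᵀ.
Then v_1 = N · v_2 = (0, -1, -1)ᵀ.

Sanity check: (A − (-1)·I) v_1 = (0, 0, 0)ᵀ = 0. ✓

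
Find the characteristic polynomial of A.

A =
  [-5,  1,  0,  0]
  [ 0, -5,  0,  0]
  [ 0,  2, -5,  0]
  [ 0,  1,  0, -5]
x^4 + 20*x^3 + 150*x^2 + 500*x + 625

Expanding det(x·I − A) (e.g. by cofactor expansion or by noting that A is similar to its Jordan form J, which has the same characteristic polynomial as A) gives
  χ_A(x) = x^4 + 20*x^3 + 150*x^2 + 500*x + 625
which factors as (x + 5)^4. The eigenvalues (with algebraic multiplicities) are λ = -5 with multiplicity 4.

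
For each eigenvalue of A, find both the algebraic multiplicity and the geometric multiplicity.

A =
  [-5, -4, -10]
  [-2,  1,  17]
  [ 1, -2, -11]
λ = -5: alg = 3, geom = 1

Step 1 — factor the characteristic polynomial to read off the algebraic multiplicities:
  χ_A(x) = (x + 5)^3

Step 2 — compute geometric multiplicities via the rank-nullity identity g(λ) = n − rank(A − λI):
  rank(A − (-5)·I) = 2, so dim ker(A − (-5)·I) = n − 2 = 1

Summary:
  λ = -5: algebraic multiplicity = 3, geometric multiplicity = 1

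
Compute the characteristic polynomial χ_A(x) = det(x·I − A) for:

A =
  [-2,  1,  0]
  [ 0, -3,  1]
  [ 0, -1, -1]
x^3 + 6*x^2 + 12*x + 8

Expanding det(x·I − A) (e.g. by cofactor expansion or by noting that A is similar to its Jordan form J, which has the same characteristic polynomial as A) gives
  χ_A(x) = x^3 + 6*x^2 + 12*x + 8
which factors as (x + 2)^3. The eigenvalues (with algebraic multiplicities) are λ = -2 with multiplicity 3.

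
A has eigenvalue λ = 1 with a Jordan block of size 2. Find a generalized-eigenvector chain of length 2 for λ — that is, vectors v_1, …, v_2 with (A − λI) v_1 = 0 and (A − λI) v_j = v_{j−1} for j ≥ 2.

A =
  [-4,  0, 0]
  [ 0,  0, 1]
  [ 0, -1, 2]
A Jordan chain for λ = 1 of length 2:
v_1 = (0, -1, -1)ᵀ
v_2 = (0, 1, 0)ᵀ

Let N = A − (1)·I. We want v_2 with N^2 v_2 = 0 but N^1 v_2 ≠ 0; then v_{j-1} := N · v_j for j = 2, …, 2.

Pick v_2 = (0, 1, 0)ᵀ.
Then v_1 = N · v_2 = (0, -1, -1)ᵀ.

Sanity check: (A − (1)·I) v_1 = (0, 0, 0)ᵀ = 0. ✓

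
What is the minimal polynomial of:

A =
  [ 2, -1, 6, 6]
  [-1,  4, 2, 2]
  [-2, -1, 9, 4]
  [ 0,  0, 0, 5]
x^3 - 15*x^2 + 75*x - 125

The characteristic polynomial is χ_A(x) = (x - 5)^4, so the eigenvalues are known. The minimal polynomial is
  m_A(x) = Π_λ (x − λ)^{k_λ}
where k_λ is the size of the *largest* Jordan block for λ (equivalently, the smallest k with (A − λI)^k v = 0 for every generalised eigenvector v of λ).

  λ = 5: largest Jordan block has size 3, contributing (x − 5)^3

So m_A(x) = (x - 5)^3 = x^3 - 15*x^2 + 75*x - 125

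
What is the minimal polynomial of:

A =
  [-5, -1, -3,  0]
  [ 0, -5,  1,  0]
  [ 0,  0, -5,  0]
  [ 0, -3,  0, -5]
x^3 + 15*x^2 + 75*x + 125

The characteristic polynomial is χ_A(x) = (x + 5)^4, so the eigenvalues are known. The minimal polynomial is
  m_A(x) = Π_λ (x − λ)^{k_λ}
where k_λ is the size of the *largest* Jordan block for λ (equivalently, the smallest k with (A − λI)^k v = 0 for every generalised eigenvector v of λ).

  λ = -5: largest Jordan block has size 3, contributing (x + 5)^3

So m_A(x) = (x + 5)^3 = x^3 + 15*x^2 + 75*x + 125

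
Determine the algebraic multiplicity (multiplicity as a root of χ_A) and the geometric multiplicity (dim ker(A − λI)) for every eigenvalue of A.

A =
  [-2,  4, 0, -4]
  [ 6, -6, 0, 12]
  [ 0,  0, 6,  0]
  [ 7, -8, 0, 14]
λ = 0: alg = 2, geom = 1; λ = 6: alg = 2, geom = 2

Step 1 — factor the characteristic polynomial to read off the algebraic multiplicities:
  χ_A(x) = x^2*(x - 6)^2

Step 2 — compute geometric multiplicities via the rank-nullity identity g(λ) = n − rank(A − λI):
  rank(A − (0)·I) = 3, so dim ker(A − (0)·I) = n − 3 = 1
  rank(A − (6)·I) = 2, so dim ker(A − (6)·I) = n − 2 = 2

Summary:
  λ = 0: algebraic multiplicity = 2, geometric multiplicity = 1
  λ = 6: algebraic multiplicity = 2, geometric multiplicity = 2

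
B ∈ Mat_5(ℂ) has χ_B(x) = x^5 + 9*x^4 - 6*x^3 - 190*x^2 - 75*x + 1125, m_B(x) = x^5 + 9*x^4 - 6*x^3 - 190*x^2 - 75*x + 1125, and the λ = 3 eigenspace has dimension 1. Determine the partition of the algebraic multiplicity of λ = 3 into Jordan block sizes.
Block sizes for λ = 3: [2]

Step 1 — from the characteristic polynomial, algebraic multiplicity of λ = 3 is 2. From dim ker(B − (3)·I) = 1, there are exactly 1 Jordan blocks for λ = 3.
Step 2 — from the minimal polynomial, the factor (x − 3)^2 tells us the largest block for λ = 3 has size 2.
Step 3 — with total size 2, 1 blocks, and largest block 2, the block sizes (in nonincreasing order) are [2].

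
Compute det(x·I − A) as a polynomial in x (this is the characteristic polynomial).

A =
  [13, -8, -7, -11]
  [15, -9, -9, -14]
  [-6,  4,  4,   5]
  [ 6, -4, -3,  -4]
x^4 - 4*x^3 + 6*x^2 - 4*x + 1

Expanding det(x·I − A) (e.g. by cofactor expansion or by noting that A is similar to its Jordan form J, which has the same characteristic polynomial as A) gives
  χ_A(x) = x^4 - 4*x^3 + 6*x^2 - 4*x + 1
which factors as (x - 1)^4. The eigenvalues (with algebraic multiplicities) are λ = 1 with multiplicity 4.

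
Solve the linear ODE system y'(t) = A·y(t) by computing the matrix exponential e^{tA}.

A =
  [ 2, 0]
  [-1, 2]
e^{tA} =
  [exp(2*t), 0]
  [-t*exp(2*t), exp(2*t)]

Strategy: write A = P · J · P⁻¹ where J is a Jordan canonical form, so e^{tA} = P · e^{tJ} · P⁻¹, and e^{tJ} can be computed block-by-block.

A has Jordan form
J =
  [2, 1]
  [0, 2]
(up to reordering of blocks).

Per-block formulas:
  For a 2×2 Jordan block J_2(2): exp(t · J_2(2)) = e^(2t)·(I + t·N), where N is the 2×2 nilpotent shift.

After assembling e^{tJ} and conjugating by P, we get:

e^{tA} =
  [exp(2*t), 0]
  [-t*exp(2*t), exp(2*t)]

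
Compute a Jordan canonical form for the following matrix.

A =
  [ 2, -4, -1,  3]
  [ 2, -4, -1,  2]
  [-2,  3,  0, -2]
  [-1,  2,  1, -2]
J_3(-1) ⊕ J_1(-1)

The characteristic polynomial is
  det(x·I − A) = x^4 + 4*x^3 + 6*x^2 + 4*x + 1 = (x + 1)^4

Eigenvalues and multiplicities (the geometric multiplicity of λ is n − rank(A − λI), which equals the number of Jordan blocks for λ):
  λ = -1: algebraic multiplicity = 4, geometric multiplicity = 2

Determining the block sizes for each eigenvalue:
  λ = -1: with am = 4 and gm = 2, the partition is not yet determined (e.g. several partitions of 4 into 2 parts exist). Let N = A − (-1)·I. Computing rank(N^1) = 2, rank(N^2) = 1, rank(N^3) = 0; the number of blocks of size ≥ j is rank(N^{j−1}) − rank(N^j), giving [2, 1, 1]. So we have 1 block(s) of size 3, 1 block(s) of size 1 → block sizes [3, 1]

Assembling the blocks gives a Jordan form
J =
  [-1,  1,  0,  0]
  [ 0, -1,  1,  0]
  [ 0,  0, -1,  0]
  [ 0,  0,  0, -1]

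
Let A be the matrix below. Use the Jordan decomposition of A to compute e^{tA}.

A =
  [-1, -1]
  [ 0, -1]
e^{tA} =
  [exp(-t), -t*exp(-t)]
  [0, exp(-t)]

Strategy: write A = P · J · P⁻¹ where J is a Jordan canonical form, so e^{tA} = P · e^{tJ} · P⁻¹, and e^{tJ} can be computed block-by-block.

A has Jordan form
J =
  [-1,  1]
  [ 0, -1]
(up to reordering of blocks).

Per-block formulas:
  For a 2×2 Jordan block J_2(-1): exp(t · J_2(-1)) = e^(-1t)·(I + t·N), where N is the 2×2 nilpotent shift.

After assembling e^{tJ} and conjugating by P, we get:

e^{tA} =
  [exp(-t), -t*exp(-t)]
  [0, exp(-t)]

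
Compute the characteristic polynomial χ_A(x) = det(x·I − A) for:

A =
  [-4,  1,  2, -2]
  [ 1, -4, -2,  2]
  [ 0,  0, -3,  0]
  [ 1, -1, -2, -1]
x^4 + 12*x^3 + 54*x^2 + 108*x + 81

Expanding det(x·I − A) (e.g. by cofactor expansion or by noting that A is similar to its Jordan form J, which has the same characteristic polynomial as A) gives
  χ_A(x) = x^4 + 12*x^3 + 54*x^2 + 108*x + 81
which factors as (x + 3)^4. The eigenvalues (with algebraic multiplicities) are λ = -3 with multiplicity 4.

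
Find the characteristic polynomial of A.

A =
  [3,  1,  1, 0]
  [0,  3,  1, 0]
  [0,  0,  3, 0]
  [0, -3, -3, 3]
x^4 - 12*x^3 + 54*x^2 - 108*x + 81

Expanding det(x·I − A) (e.g. by cofactor expansion or by noting that A is similar to its Jordan form J, which has the same characteristic polynomial as A) gives
  χ_A(x) = x^4 - 12*x^3 + 54*x^2 - 108*x + 81
which factors as (x - 3)^4. The eigenvalues (with algebraic multiplicities) are λ = 3 with multiplicity 4.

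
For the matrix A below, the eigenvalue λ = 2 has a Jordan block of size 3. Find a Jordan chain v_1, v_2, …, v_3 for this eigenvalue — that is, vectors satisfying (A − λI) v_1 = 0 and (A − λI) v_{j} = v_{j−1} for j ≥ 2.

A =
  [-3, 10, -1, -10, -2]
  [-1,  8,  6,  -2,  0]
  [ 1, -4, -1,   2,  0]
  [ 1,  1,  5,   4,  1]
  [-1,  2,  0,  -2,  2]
A Jordan chain for λ = 2 of length 3:
v_1 = (6, 3, -2, 0, 1)ᵀ
v_2 = (-5, -1, 1, 1, -1)ᵀ
v_3 = (1, 0, 0, 0, 0)ᵀ

Let N = A − (2)·I. We want v_3 with N^3 v_3 = 0 but N^2 v_3 ≠ 0; then v_{j-1} := N · v_j for j = 3, …, 2.

Pick v_3 = (1, 0, 0, 0, 0)ᵀ.
Then v_2 = N · v_3 = (-5, -1, 1, 1, -1)ᵀ.
Then v_1 = N · v_2 = (6, 3, -2, 0, 1)ᵀ.

Sanity check: (A − (2)·I) v_1 = (0, 0, 0, 0, 0)ᵀ = 0. ✓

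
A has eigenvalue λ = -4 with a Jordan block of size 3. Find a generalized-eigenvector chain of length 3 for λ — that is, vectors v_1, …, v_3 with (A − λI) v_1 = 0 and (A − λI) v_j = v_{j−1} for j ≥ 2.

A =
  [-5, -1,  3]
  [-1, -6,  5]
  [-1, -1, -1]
A Jordan chain for λ = -4 of length 3:
v_1 = (-1, -2, -1)ᵀ
v_2 = (-1, -1, -1)ᵀ
v_3 = (1, 0, 0)ᵀ

Let N = A − (-4)·I. We want v_3 with N^3 v_3 = 0 but N^2 v_3 ≠ 0; then v_{j-1} := N · v_j for j = 3, …, 2.

Pick v_3 = (1, 0, 0)ᵀ.
Then v_2 = N · v_3 = (-1, -1, -1)ᵀ.
Then v_1 = N · v_2 = (-1, -2, -1)ᵀ.

Sanity check: (A − (-4)·I) v_1 = (0, 0, 0)ᵀ = 0. ✓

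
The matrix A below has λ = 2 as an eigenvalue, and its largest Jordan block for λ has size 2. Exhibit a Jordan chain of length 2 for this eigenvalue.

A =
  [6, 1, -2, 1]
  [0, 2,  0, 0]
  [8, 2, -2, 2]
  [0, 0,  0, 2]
A Jordan chain for λ = 2 of length 2:
v_1 = (4, 0, 8, 0)ᵀ
v_2 = (1, 0, 0, 0)ᵀ

Let N = A − (2)·I. We want v_2 with N^2 v_2 = 0 but N^1 v_2 ≠ 0; then v_{j-1} := N · v_j for j = 2, …, 2.

Pick v_2 = (1, 0, 0, 0)ᵀ.
Then v_1 = N · v_2 = (4, 0, 8, 0)ᵀ.

Sanity check: (A − (2)·I) v_1 = (0, 0, 0, 0)ᵀ = 0. ✓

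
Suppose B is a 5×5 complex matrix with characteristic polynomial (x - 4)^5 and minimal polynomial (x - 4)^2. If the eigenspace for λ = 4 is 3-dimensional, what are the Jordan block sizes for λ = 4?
Block sizes for λ = 4: [2, 2, 1]

Step 1 — from the characteristic polynomial, algebraic multiplicity of λ = 4 is 5. From dim ker(B − (4)·I) = 3, there are exactly 3 Jordan blocks for λ = 4.
Step 2 — from the minimal polynomial, the factor (x − 4)^2 tells us the largest block for λ = 4 has size 2.
Step 3 — with total size 5, 3 blocks, and largest block 2, the block sizes (in nonincreasing order) are [2, 2, 1].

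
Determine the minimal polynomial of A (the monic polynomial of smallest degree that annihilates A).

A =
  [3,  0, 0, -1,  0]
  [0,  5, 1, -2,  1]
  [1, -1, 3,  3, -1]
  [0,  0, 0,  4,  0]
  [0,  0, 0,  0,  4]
x^3 - 11*x^2 + 40*x - 48

The characteristic polynomial is χ_A(x) = (x - 4)^4*(x - 3), so the eigenvalues are known. The minimal polynomial is
  m_A(x) = Π_λ (x − λ)^{k_λ}
where k_λ is the size of the *largest* Jordan block for λ (equivalently, the smallest k with (A − λI)^k v = 0 for every generalised eigenvector v of λ).

  λ = 3: largest Jordan block has size 1, contributing (x − 3)
  λ = 4: largest Jordan block has size 2, contributing (x − 4)^2

So m_A(x) = (x - 4)^2*(x - 3) = x^3 - 11*x^2 + 40*x - 48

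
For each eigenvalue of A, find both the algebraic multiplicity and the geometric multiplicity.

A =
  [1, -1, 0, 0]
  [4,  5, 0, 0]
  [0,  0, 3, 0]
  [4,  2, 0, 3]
λ = 3: alg = 4, geom = 3

Step 1 — factor the characteristic polynomial to read off the algebraic multiplicities:
  χ_A(x) = (x - 3)^4

Step 2 — compute geometric multiplicities via the rank-nullity identity g(λ) = n − rank(A − λI):
  rank(A − (3)·I) = 1, so dim ker(A − (3)·I) = n − 1 = 3

Summary:
  λ = 3: algebraic multiplicity = 4, geometric multiplicity = 3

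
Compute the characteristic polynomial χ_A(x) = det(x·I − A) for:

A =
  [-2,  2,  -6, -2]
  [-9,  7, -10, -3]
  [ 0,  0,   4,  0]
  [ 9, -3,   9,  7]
x^4 - 16*x^3 + 96*x^2 - 256*x + 256

Expanding det(x·I − A) (e.g. by cofactor expansion or by noting that A is similar to its Jordan form J, which has the same characteristic polynomial as A) gives
  χ_A(x) = x^4 - 16*x^3 + 96*x^2 - 256*x + 256
which factors as (x - 4)^4. The eigenvalues (with algebraic multiplicities) are λ = 4 with multiplicity 4.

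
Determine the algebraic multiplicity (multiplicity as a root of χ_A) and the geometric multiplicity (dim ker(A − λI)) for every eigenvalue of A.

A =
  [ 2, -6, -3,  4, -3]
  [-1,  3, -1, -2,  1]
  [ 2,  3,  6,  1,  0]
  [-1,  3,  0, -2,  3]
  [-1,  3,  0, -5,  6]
λ = 3: alg = 5, geom = 3

Step 1 — factor the characteristic polynomial to read off the algebraic multiplicities:
  χ_A(x) = (x - 3)^5

Step 2 — compute geometric multiplicities via the rank-nullity identity g(λ) = n − rank(A − λI):
  rank(A − (3)·I) = 2, so dim ker(A − (3)·I) = n − 2 = 3

Summary:
  λ = 3: algebraic multiplicity = 5, geometric multiplicity = 3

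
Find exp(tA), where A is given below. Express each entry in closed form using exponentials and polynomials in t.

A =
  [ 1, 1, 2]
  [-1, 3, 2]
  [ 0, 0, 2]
e^{tA} =
  [-t*exp(2*t) + exp(2*t), t*exp(2*t), 2*t*exp(2*t)]
  [-t*exp(2*t), t*exp(2*t) + exp(2*t), 2*t*exp(2*t)]
  [0, 0, exp(2*t)]

Strategy: write A = P · J · P⁻¹ where J is a Jordan canonical form, so e^{tA} = P · e^{tJ} · P⁻¹, and e^{tJ} can be computed block-by-block.

A has Jordan form
J =
  [2, 1, 0]
  [0, 2, 0]
  [0, 0, 2]
(up to reordering of blocks).

Per-block formulas:
  For a 2×2 Jordan block J_2(2): exp(t · J_2(2)) = e^(2t)·(I + t·N), where N is the 2×2 nilpotent shift.
  For a 1×1 block at λ = 2: exp(t · [2]) = [e^(2t)].

After assembling e^{tJ} and conjugating by P, we get:

e^{tA} =
  [-t*exp(2*t) + exp(2*t), t*exp(2*t), 2*t*exp(2*t)]
  [-t*exp(2*t), t*exp(2*t) + exp(2*t), 2*t*exp(2*t)]
  [0, 0, exp(2*t)]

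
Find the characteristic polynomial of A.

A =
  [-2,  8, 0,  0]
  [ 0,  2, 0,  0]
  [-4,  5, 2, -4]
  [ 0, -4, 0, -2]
x^4 - 8*x^2 + 16

Expanding det(x·I − A) (e.g. by cofactor expansion or by noting that A is similar to its Jordan form J, which has the same characteristic polynomial as A) gives
  χ_A(x) = x^4 - 8*x^2 + 16
which factors as (x - 2)^2*(x + 2)^2. The eigenvalues (with algebraic multiplicities) are λ = -2 with multiplicity 2, λ = 2 with multiplicity 2.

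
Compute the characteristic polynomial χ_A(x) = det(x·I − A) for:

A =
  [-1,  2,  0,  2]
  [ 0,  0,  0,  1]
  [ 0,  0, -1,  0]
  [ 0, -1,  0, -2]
x^4 + 4*x^3 + 6*x^2 + 4*x + 1

Expanding det(x·I − A) (e.g. by cofactor expansion or by noting that A is similar to its Jordan form J, which has the same characteristic polynomial as A) gives
  χ_A(x) = x^4 + 4*x^3 + 6*x^2 + 4*x + 1
which factors as (x + 1)^4. The eigenvalues (with algebraic multiplicities) are λ = -1 with multiplicity 4.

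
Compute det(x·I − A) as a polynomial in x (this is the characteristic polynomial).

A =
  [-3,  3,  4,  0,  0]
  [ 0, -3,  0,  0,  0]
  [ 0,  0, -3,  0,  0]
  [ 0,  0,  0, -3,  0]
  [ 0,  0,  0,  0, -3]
x^5 + 15*x^4 + 90*x^3 + 270*x^2 + 405*x + 243

Expanding det(x·I − A) (e.g. by cofactor expansion or by noting that A is similar to its Jordan form J, which has the same characteristic polynomial as A) gives
  χ_A(x) = x^5 + 15*x^4 + 90*x^3 + 270*x^2 + 405*x + 243
which factors as (x + 3)^5. The eigenvalues (with algebraic multiplicities) are λ = -3 with multiplicity 5.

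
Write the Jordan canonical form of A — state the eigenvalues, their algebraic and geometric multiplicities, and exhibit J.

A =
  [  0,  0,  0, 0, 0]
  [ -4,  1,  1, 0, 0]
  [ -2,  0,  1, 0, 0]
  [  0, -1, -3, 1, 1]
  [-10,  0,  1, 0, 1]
J_1(0) ⊕ J_2(1) ⊕ J_2(1)

The characteristic polynomial is
  det(x·I − A) = x^5 - 4*x^4 + 6*x^3 - 4*x^2 + x = x*(x - 1)^4

Eigenvalues and multiplicities (the geometric multiplicity of λ is n − rank(A − λI), which equals the number of Jordan blocks for λ):
  λ = 0: algebraic multiplicity = 1, geometric multiplicity = 1
  λ = 1: algebraic multiplicity = 4, geometric multiplicity = 2

Determining the block sizes for each eigenvalue:
  λ = 0: one block (gm = 1), so the single block has size am = 1 → block sizes [1]
  λ = 1: with am = 4 and gm = 2, the partition is not yet determined (e.g. several partitions of 4 into 2 parts exist). Let N = A − (1)·I. Computing rank(N^1) = 3, rank(N^2) = 1; the number of blocks of size ≥ j is rank(N^{j−1}) − rank(N^j), giving [2, 2]. So we have 2 block(s) of size 2 → block sizes [2, 2]

Assembling the blocks gives a Jordan form
J =
  [0, 0, 0, 0, 0]
  [0, 1, 1, 0, 0]
  [0, 0, 1, 0, 0]
  [0, 0, 0, 1, 1]
  [0, 0, 0, 0, 1]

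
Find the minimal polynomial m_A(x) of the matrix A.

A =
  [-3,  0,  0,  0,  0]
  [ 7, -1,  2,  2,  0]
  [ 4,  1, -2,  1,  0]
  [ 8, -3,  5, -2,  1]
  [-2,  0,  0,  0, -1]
x^5 + 9*x^4 + 30*x^3 + 46*x^2 + 33*x + 9

The characteristic polynomial is χ_A(x) = (x + 1)^3*(x + 3)^2, so the eigenvalues are known. The minimal polynomial is
  m_A(x) = Π_λ (x − λ)^{k_λ}
where k_λ is the size of the *largest* Jordan block for λ (equivalently, the smallest k with (A − λI)^k v = 0 for every generalised eigenvector v of λ).

  λ = -3: largest Jordan block has size 2, contributing (x + 3)^2
  λ = -1: largest Jordan block has size 3, contributing (x + 1)^3

So m_A(x) = (x + 1)^3*(x + 3)^2 = x^5 + 9*x^4 + 30*x^3 + 46*x^2 + 33*x + 9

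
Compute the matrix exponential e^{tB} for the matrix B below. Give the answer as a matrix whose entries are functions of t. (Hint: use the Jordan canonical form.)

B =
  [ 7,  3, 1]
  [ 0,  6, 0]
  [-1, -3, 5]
e^{tB} =
  [t*exp(6*t) + exp(6*t), 3*t*exp(6*t), t*exp(6*t)]
  [0, exp(6*t), 0]
  [-t*exp(6*t), -3*t*exp(6*t), -t*exp(6*t) + exp(6*t)]

Strategy: write B = P · J · P⁻¹ where J is a Jordan canonical form, so e^{tB} = P · e^{tJ} · P⁻¹, and e^{tJ} can be computed block-by-block.

B has Jordan form
J =
  [6, 1, 0]
  [0, 6, 0]
  [0, 0, 6]
(up to reordering of blocks).

Per-block formulas:
  For a 1×1 block at λ = 6: exp(t · [6]) = [e^(6t)].
  For a 2×2 Jordan block J_2(6): exp(t · J_2(6)) = e^(6t)·(I + t·N), where N is the 2×2 nilpotent shift.

After assembling e^{tJ} and conjugating by P, we get:

e^{tB} =
  [t*exp(6*t) + exp(6*t), 3*t*exp(6*t), t*exp(6*t)]
  [0, exp(6*t), 0]
  [-t*exp(6*t), -3*t*exp(6*t), -t*exp(6*t) + exp(6*t)]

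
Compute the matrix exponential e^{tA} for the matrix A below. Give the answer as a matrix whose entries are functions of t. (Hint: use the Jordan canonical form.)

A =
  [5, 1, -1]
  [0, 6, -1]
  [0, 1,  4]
e^{tA} =
  [exp(5*t), t*exp(5*t), -t*exp(5*t)]
  [0, t*exp(5*t) + exp(5*t), -t*exp(5*t)]
  [0, t*exp(5*t), -t*exp(5*t) + exp(5*t)]

Strategy: write A = P · J · P⁻¹ where J is a Jordan canonical form, so e^{tA} = P · e^{tJ} · P⁻¹, and e^{tJ} can be computed block-by-block.

A has Jordan form
J =
  [5, 1, 0]
  [0, 5, 0]
  [0, 0, 5]
(up to reordering of blocks).

Per-block formulas:
  For a 2×2 Jordan block J_2(5): exp(t · J_2(5)) = e^(5t)·(I + t·N), where N is the 2×2 nilpotent shift.
  For a 1×1 block at λ = 5: exp(t · [5]) = [e^(5t)].

After assembling e^{tJ} and conjugating by P, we get:

e^{tA} =
  [exp(5*t), t*exp(5*t), -t*exp(5*t)]
  [0, t*exp(5*t) + exp(5*t), -t*exp(5*t)]
  [0, t*exp(5*t), -t*exp(5*t) + exp(5*t)]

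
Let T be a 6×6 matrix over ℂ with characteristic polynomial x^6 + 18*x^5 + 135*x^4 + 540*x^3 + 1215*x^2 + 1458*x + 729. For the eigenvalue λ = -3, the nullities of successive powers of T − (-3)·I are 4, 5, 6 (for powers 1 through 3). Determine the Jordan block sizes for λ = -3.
Block sizes for λ = -3: [3, 1, 1, 1]

From the dimensions of kernels of powers, the number of Jordan blocks of size at least j is d_j − d_{j−1} where d_j = dim ker(N^j) (with d_0 = 0). Computing the differences gives [4, 1, 1].
The number of blocks of size exactly k is (#blocks of size ≥ k) − (#blocks of size ≥ k + 1), so the partition is: 3 block(s) of size 1, 1 block(s) of size 3.
In nonincreasing order the block sizes are [3, 1, 1, 1].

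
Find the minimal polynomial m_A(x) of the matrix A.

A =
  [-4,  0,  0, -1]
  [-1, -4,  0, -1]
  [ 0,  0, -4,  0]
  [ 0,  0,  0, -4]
x^3 + 12*x^2 + 48*x + 64

The characteristic polynomial is χ_A(x) = (x + 4)^4, so the eigenvalues are known. The minimal polynomial is
  m_A(x) = Π_λ (x − λ)^{k_λ}
where k_λ is the size of the *largest* Jordan block for λ (equivalently, the smallest k with (A − λI)^k v = 0 for every generalised eigenvector v of λ).

  λ = -4: largest Jordan block has size 3, contributing (x + 4)^3

So m_A(x) = (x + 4)^3 = x^3 + 12*x^2 + 48*x + 64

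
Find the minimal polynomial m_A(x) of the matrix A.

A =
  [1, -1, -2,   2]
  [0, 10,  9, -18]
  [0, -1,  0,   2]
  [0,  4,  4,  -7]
x^3 - 3*x^2 + 3*x - 1

The characteristic polynomial is χ_A(x) = (x - 1)^4, so the eigenvalues are known. The minimal polynomial is
  m_A(x) = Π_λ (x − λ)^{k_λ}
where k_λ is the size of the *largest* Jordan block for λ (equivalently, the smallest k with (A − λI)^k v = 0 for every generalised eigenvector v of λ).

  λ = 1: largest Jordan block has size 3, contributing (x − 1)^3

So m_A(x) = (x - 1)^3 = x^3 - 3*x^2 + 3*x - 1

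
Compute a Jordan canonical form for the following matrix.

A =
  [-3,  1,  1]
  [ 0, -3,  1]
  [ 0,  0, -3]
J_3(-3)

The characteristic polynomial is
  det(x·I − A) = x^3 + 9*x^2 + 27*x + 27 = (x + 3)^3

Eigenvalues and multiplicities (the geometric multiplicity of λ is n − rank(A − λI), which equals the number of Jordan blocks for λ):
  λ = -3: algebraic multiplicity = 3, geometric multiplicity = 1

Determining the block sizes for each eigenvalue:
  λ = -3: one block (gm = 1), so the single block has size am = 3 → block sizes [3]

Assembling the blocks gives a Jordan form
J =
  [-3,  1,  0]
  [ 0, -3,  1]
  [ 0,  0, -3]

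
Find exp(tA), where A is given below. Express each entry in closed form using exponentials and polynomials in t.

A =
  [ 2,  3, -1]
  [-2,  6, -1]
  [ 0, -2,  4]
e^{tA} =
  [-t^2*exp(4*t) - 2*t*exp(4*t) + exp(4*t), t^2*exp(4*t) + 3*t*exp(4*t), -t^2*exp(4*t)/2 - t*exp(4*t)]
  [-2*t*exp(4*t), 2*t*exp(4*t) + exp(4*t), -t*exp(4*t)]
  [2*t^2*exp(4*t), -2*t^2*exp(4*t) - 2*t*exp(4*t), t^2*exp(4*t) + exp(4*t)]

Strategy: write A = P · J · P⁻¹ where J is a Jordan canonical form, so e^{tA} = P · e^{tJ} · P⁻¹, and e^{tJ} can be computed block-by-block.

A has Jordan form
J =
  [4, 1, 0]
  [0, 4, 1]
  [0, 0, 4]
(up to reordering of blocks).

Per-block formulas:
  For a 3×3 Jordan block J_3(4): exp(t · J_3(4)) = e^(4t)·(I + t·N + (t^2/2)·N^2), where N is the 3×3 nilpotent shift.

After assembling e^{tJ} and conjugating by P, we get:

e^{tA} =
  [-t^2*exp(4*t) - 2*t*exp(4*t) + exp(4*t), t^2*exp(4*t) + 3*t*exp(4*t), -t^2*exp(4*t)/2 - t*exp(4*t)]
  [-2*t*exp(4*t), 2*t*exp(4*t) + exp(4*t), -t*exp(4*t)]
  [2*t^2*exp(4*t), -2*t^2*exp(4*t) - 2*t*exp(4*t), t^2*exp(4*t) + exp(4*t)]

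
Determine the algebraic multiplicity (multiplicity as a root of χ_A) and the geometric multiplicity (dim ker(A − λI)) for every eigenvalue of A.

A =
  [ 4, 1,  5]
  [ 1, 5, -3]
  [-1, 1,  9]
λ = 6: alg = 3, geom = 1

Step 1 — factor the characteristic polynomial to read off the algebraic multiplicities:
  χ_A(x) = (x - 6)^3

Step 2 — compute geometric multiplicities via the rank-nullity identity g(λ) = n − rank(A − λI):
  rank(A − (6)·I) = 2, so dim ker(A − (6)·I) = n − 2 = 1

Summary:
  λ = 6: algebraic multiplicity = 3, geometric multiplicity = 1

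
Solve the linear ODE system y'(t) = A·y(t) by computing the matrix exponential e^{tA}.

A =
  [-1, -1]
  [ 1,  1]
e^{tA} =
  [1 - t, -t]
  [t, t + 1]

Strategy: write A = P · J · P⁻¹ where J is a Jordan canonical form, so e^{tA} = P · e^{tJ} · P⁻¹, and e^{tJ} can be computed block-by-block.

A has Jordan form
J =
  [0, 1]
  [0, 0]
(up to reordering of blocks).

Per-block formulas:
  For a 2×2 Jordan block J_2(0): exp(t · J_2(0)) = e^(0t)·(I + t·N), where N is the 2×2 nilpotent shift.

After assembling e^{tJ} and conjugating by P, we get:

e^{tA} =
  [1 - t, -t]
  [t, t + 1]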